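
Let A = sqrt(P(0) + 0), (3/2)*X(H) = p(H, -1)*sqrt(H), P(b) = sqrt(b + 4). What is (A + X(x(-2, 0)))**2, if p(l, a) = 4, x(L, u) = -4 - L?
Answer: -110/9 + 32*I/3 ≈ -12.222 + 10.667*I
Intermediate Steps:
P(b) = sqrt(4 + b)
X(H) = 8*sqrt(H)/3 (X(H) = 2*(4*sqrt(H))/3 = 8*sqrt(H)/3)
A = sqrt(2) (A = sqrt(sqrt(4 + 0) + 0) = sqrt(sqrt(4) + 0) = sqrt(2 + 0) = sqrt(2) ≈ 1.4142)
(A + X(x(-2, 0)))**2 = (sqrt(2) + 8*sqrt(-4 - 1*(-2))/3)**2 = (sqrt(2) + 8*sqrt(-4 + 2)/3)**2 = (sqrt(2) + 8*sqrt(-2)/3)**2 = (sqrt(2) + 8*(I*sqrt(2))/3)**2 = (sqrt(2) + 8*I*sqrt(2)/3)**2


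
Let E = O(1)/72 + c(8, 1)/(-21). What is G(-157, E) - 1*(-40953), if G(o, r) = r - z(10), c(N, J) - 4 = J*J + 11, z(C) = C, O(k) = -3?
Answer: 2292763/56 ≈ 40942.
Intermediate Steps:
c(N, J) = 15 + J² (c(N, J) = 4 + (J*J + 11) = 4 + (J² + 11) = 4 + (11 + J²) = 15 + J²)
E = -45/56 (E = -3/72 + (15 + 1²)/(-21) = -3*1/72 + (15 + 1)*(-1/21) = -1/24 + 16*(-1/21) = -1/24 - 16/21 = -45/56 ≈ -0.80357)
G(o, r) = -10 + r (G(o, r) = r - 1*10 = r - 10 = -10 + r)
G(-157, E) - 1*(-40953) = (-10 - 45/56) - 1*(-40953) = -605/56 + 40953 = 2292763/56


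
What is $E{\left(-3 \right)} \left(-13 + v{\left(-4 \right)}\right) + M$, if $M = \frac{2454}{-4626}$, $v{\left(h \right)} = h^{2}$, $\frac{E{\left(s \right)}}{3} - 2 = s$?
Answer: $- \frac{7348}{771} \approx -9.5305$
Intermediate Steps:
$E{\left(s \right)} = 6 + 3 s$
$M = - \frac{409}{771}$ ($M = 2454 \left(- \frac{1}{4626}\right) = - \frac{409}{771} \approx -0.53048$)
$E{\left(-3 \right)} \left(-13 + v{\left(-4 \right)}\right) + M = \left(6 + 3 \left(-3\right)\right) \left(-13 + \left(-4\right)^{2}\right) - \frac{409}{771} = \left(6 - 9\right) \left(-13 + 16\right) - \frac{409}{771} = \left(-3\right) 3 - \frac{409}{771} = -9 - \frac{409}{771} = - \frac{7348}{771}$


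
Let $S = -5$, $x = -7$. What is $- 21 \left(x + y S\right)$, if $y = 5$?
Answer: $672$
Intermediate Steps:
$- 21 \left(x + y S\right) = - 21 \left(-7 + 5 \left(-5\right)\right) = - 21 \left(-7 - 25\right) = \left(-21\right) \left(-32\right) = 672$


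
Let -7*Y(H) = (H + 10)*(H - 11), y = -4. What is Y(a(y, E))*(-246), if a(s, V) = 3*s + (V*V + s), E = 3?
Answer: -13284/7 ≈ -1897.7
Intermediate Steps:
a(s, V) = V² + 4*s (a(s, V) = 3*s + (V² + s) = 3*s + (s + V²) = V² + 4*s)
Y(H) = -(-11 + H)*(10 + H)/7 (Y(H) = -(H + 10)*(H - 11)/7 = -(10 + H)*(-11 + H)/7 = -(-11 + H)*(10 + H)/7)
Y(a(y, E))*(-246) = (110/7 - (3² + 4*(-4))²/7 + (3² + 4*(-4))/7)*(-246) = (110/7 - (9 - 16)²/7 + (9 - 16)/7)*(-246) = (110/7 - ⅐*(-7)² + (⅐)*(-7))*(-246) = (110/7 - ⅐*49 - 1)*(-246) = (110/7 - 7 - 1)*(-246) = (54/7)*(-246) = -13284/7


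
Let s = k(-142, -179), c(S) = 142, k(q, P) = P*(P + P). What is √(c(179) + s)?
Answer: 12*√446 ≈ 253.42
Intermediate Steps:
k(q, P) = 2*P² (k(q, P) = P*(2*P) = 2*P²)
s = 64082 (s = 2*(-179)² = 2*32041 = 64082)
√(c(179) + s) = √(142 + 64082) = √64224 = 12*√446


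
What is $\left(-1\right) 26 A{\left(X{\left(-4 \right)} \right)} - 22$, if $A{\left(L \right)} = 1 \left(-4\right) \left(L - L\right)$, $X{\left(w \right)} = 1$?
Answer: $-22$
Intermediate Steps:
$A{\left(L \right)} = 0$ ($A{\left(L \right)} = \left(-4\right) 0 = 0$)
$\left(-1\right) 26 A{\left(X{\left(-4 \right)} \right)} - 22 = \left(-1\right) 26 \cdot 0 - 22 = \left(-26\right) 0 - 22 = 0 - 22 = -22$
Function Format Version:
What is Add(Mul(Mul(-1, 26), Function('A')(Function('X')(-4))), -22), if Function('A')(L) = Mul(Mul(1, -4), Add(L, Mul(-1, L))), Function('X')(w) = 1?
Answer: -22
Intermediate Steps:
Function('A')(L) = 0 (Function('A')(L) = Mul(-4, 0) = 0)
Add(Mul(Mul(-1, 26), Function('A')(Function('X')(-4))), -22) = Add(Mul(Mul(-1, 26), 0), -22) = Add(Mul(-26, 0), -22) = Add(0, -22) = -22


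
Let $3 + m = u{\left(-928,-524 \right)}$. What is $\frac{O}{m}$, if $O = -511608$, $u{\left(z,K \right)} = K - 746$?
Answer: $\frac{511608}{1273} \approx 401.89$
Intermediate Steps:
$u{\left(z,K \right)} = -746 + K$
$m = -1273$ ($m = -3 - 1270 = -1273$)
$\frac{O}{m} = - \frac{511608}{-1273} = \left(-511608\right) \left(- \frac{1}{1273}\right) = \frac{511608}{1273}$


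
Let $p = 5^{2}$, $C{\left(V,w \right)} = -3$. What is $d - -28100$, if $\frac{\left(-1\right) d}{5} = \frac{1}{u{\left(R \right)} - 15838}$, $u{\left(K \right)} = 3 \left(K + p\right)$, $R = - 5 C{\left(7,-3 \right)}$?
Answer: $\frac{441675805}{15718} \approx 28100.0$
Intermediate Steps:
$p = 25$
$R = 15$ ($R = \left(-5\right) \left(-3\right) = 15$)
$u{\left(K \right)} = 75 + 3 K$ ($u{\left(K \right)} = 3 \left(K + 25\right) = 3 \left(25 + K\right) = 75 + 3 K$)
$d = \frac{5}{15718}$ ($d = - \frac{5}{\left(75 + 3 \cdot 15\right) - 15838} = - \frac{5}{\left(75 + 45\right) - 15838} = - \frac{5}{120 - 15838} = - \frac{5}{-15718} = \left(-5\right) \left(- \frac{1}{15718}\right) = \frac{5}{15718} \approx 0.00031811$)
$d - -28100 = \frac{5}{15718} - -28100 = \frac{5}{15718} + 28100 = \frac{441675805}{15718}$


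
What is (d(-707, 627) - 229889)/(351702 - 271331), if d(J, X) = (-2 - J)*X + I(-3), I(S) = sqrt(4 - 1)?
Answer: 212146/80371 + sqrt(3)/80371 ≈ 2.6396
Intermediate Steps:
I(S) = sqrt(3)
d(J, X) = sqrt(3) + X*(-2 - J) (d(J, X) = (-2 - J)*X + sqrt(3) = X*(-2 - J) + sqrt(3) = sqrt(3) + X*(-2 - J))
(d(-707, 627) - 229889)/(351702 - 271331) = ((sqrt(3) - 2*627 - 1*(-707)*627) - 229889)/(351702 - 271331) = ((sqrt(3) - 1254 + 443289) - 229889)/80371 = ((442035 + sqrt(3)) - 229889)*(1/80371) = (212146 + sqrt(3))*(1/80371) = 212146/80371 + sqrt(3)/80371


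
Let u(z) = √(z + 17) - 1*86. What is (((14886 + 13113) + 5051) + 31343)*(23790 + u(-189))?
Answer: 1526371672 + 128786*I*√43 ≈ 1.5264e+9 + 8.4451e+5*I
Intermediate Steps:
u(z) = -86 + √(17 + z) (u(z) = √(17 + z) - 86 = -86 + √(17 + z))
(((14886 + 13113) + 5051) + 31343)*(23790 + u(-189)) = (((14886 + 13113) + 5051) + 31343)*(23790 + (-86 + √(17 - 189))) = ((27999 + 5051) + 31343)*(23790 + (-86 + √(-172))) = (33050 + 31343)*(23790 + (-86 + 2*I*√43)) = 64393*(23704 + 2*I*√43) = 1526371672 + 128786*I*√43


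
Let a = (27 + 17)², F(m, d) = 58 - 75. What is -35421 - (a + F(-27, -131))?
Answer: -37340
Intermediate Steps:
F(m, d) = -17
a = 1936 (a = 44² = 1936)
-35421 - (a + F(-27, -131)) = -35421 - (1936 - 17) = -35421 - 1*1919 = -35421 - 1919 = -37340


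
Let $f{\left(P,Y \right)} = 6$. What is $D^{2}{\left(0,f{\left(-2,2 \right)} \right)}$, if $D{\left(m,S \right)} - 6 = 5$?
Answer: $121$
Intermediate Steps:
$D{\left(m,S \right)} = 11$ ($D{\left(m,S \right)} = 6 + 5 = 11$)
$D^{2}{\left(0,f{\left(-2,2 \right)} \right)} = 11^{2} = 121$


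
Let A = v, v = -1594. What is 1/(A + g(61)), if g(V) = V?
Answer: -1/1533 ≈ -0.00065232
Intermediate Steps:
A = -1594
1/(A + g(61)) = 1/(-1594 + 61) = 1/(-1533) = -1/1533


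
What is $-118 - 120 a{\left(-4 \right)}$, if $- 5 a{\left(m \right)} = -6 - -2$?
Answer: $-214$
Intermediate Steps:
$a{\left(m \right)} = \frac{4}{5}$ ($a{\left(m \right)} = - \frac{-6 - -2}{5} = - \frac{-6 + 2}{5} = \left(- \frac{1}{5}\right) \left(-4\right) = \frac{4}{5}$)
$-118 - 120 a{\left(-4 \right)} = -118 - 96 = -214$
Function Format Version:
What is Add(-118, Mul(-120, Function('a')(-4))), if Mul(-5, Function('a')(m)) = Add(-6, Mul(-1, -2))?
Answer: -214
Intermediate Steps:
Function('a')(m) = Rational(4, 5) (Function('a')(m) = Mul(Rational(-1, 5), Add(-6, Mul(-1, -2))) = Mul(Rational(-1, 5), Add(-6, 2)) = Mul(Rational(-1, 5), -4) = Rational(4, 5))
Add(-118, Mul(-120, Function('a')(-4))) = Add(-118, Mul(-120, Rational(4, 5))) = Add(-118, -96) = -214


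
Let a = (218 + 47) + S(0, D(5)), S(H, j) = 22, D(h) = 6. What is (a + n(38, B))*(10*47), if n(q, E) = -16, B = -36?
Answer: 127370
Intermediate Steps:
a = 287 (a = (218 + 47) + 22 = 265 + 22 = 287)
(a + n(38, B))*(10*47) = (287 - 16)*(10*47) = 271*470 = 127370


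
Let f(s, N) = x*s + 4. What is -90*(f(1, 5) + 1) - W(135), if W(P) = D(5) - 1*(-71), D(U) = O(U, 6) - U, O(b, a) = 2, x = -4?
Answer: -158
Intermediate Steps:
D(U) = 2 - U
W(P) = 68 (W(P) = (2 - 1*5) - 1*(-71) = (2 - 5) + 71 = -3 + 71 = 68)
f(s, N) = 4 - 4*s (f(s, N) = -4*s + 4 = 4 - 4*s)
-90*(f(1, 5) + 1) - W(135) = -90*((4 - 4*1) + 1) - 1*68 = -90*((4 - 4) + 1) - 68 = -90*(0 + 1) - 68 = -90*1 - 68 = -90 - 68 = -158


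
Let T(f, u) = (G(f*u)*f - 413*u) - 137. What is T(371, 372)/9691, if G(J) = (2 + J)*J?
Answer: 7066655056555/9691 ≈ 7.2920e+8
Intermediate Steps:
G(J) = J*(2 + J)
T(f, u) = -137 - 413*u + u*f**2*(2 + f*u) (T(f, u) = (((f*u)*(2 + f*u))*f - 413*u) - 137 = ((f*u*(2 + f*u))*f - 413*u) - 137 = (u*f**2*(2 + f*u) - 413*u) - 137 = (-413*u + u*f**2*(2 + f*u)) - 137 = -137 - 413*u + u*f**2*(2 + f*u))
T(371, 372)/9691 = (-137 - 413*372 + 372*371**2*(2 + 371*372))/9691 = (-137 - 153636 + 372*137641*(2 + 138012))*(1/9691) = (-137 - 153636 + 372*137641*138014)*(1/9691) = (-137 - 153636 + 7066655210328)*(1/9691) = 7066655056555*(1/9691) = 7066655056555/9691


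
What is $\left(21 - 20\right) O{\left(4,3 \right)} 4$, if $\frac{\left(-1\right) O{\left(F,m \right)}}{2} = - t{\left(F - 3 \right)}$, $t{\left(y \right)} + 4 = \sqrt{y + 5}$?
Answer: $-32 + 8 \sqrt{6} \approx -12.404$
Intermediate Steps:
$t{\left(y \right)} = -4 + \sqrt{5 + y}$ ($t{\left(y \right)} = -4 + \sqrt{y + 5} = -4 + \sqrt{5 + y}$)
$O{\left(F,m \right)} = -8 + 2 \sqrt{2 + F}$ ($O{\left(F,m \right)} = - 2 \left(- (-4 + \sqrt{5 + \left(F - 3\right)})\right) = - 2 \left(- (-4 + \sqrt{5 + \left(-3 + F\right)})\right) = - 2 \left(- (-4 + \sqrt{2 + F})\right) = - 2 \left(4 - \sqrt{2 + F}\right) = -8 + 2 \sqrt{2 + F}$)
$\left(21 - 20\right) O{\left(4,3 \right)} 4 = \left(21 - 20\right) \left(-8 + 2 \sqrt{2 + 4}\right) 4 = 1 \left(-8 + 2 \sqrt{6}\right) 4 = \left(-8 + 2 \sqrt{6}\right) 4 = -32 + 8 \sqrt{6}$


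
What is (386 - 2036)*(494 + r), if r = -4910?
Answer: 7286400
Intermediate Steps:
(386 - 2036)*(494 + r) = (386 - 2036)*(494 - 4910) = -1650*(-4416) = 7286400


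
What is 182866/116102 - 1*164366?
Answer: -9541519233/58051 ≈ -1.6436e+5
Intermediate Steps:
182866/116102 - 1*164366 = 182866*(1/116102) - 164366 = 91433/58051 - 164366 = -9541519233/58051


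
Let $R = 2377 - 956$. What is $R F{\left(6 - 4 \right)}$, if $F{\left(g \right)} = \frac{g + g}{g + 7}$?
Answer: $\frac{5684}{9} \approx 631.56$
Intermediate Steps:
$F{\left(g \right)} = \frac{2 g}{7 + g}$
$R = 1421$ ($R = 2377 - 956 = 1421$)
$R F{\left(6 - 4 \right)} = 1421 \frac{2 \left(6 - 4\right)}{7 + \left(6 - 4\right)} = 1421 \cdot 2 \cdot 2 \frac{1}{7 + 2} = 1421 \cdot 2 \cdot 2 \cdot \frac{1}{9} = 1421 \cdot \frac{4}{9} = \frac{5684}{9}$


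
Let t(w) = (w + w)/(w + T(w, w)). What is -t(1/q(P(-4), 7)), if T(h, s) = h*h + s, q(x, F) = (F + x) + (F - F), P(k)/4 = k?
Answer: -18/17 ≈ -1.0588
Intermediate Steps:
P(k) = 4*k
q(x, F) = F + x (q(x, F) = (F + x) + 0 = F + x)
T(h, s) = s + h² (T(h, s) = h² + s = s + h²)
t(w) = 2*w/(w² + 2*w) (t(w) = (w + w)/(w + (w + w²)) = (2*w)/(w² + 2*w) = 2*w/(w² + 2*w))
-t(1/q(P(-4), 7)) = -2/(2 + 1/(7 + 4*(-4))) = -2/(2 + 1/(7 - 16)) = -2/(2 + 1/(-9)) = -2/(2 - ⅑) = -2/17/9 = -2*9/17 = -1*18/17 = -18/17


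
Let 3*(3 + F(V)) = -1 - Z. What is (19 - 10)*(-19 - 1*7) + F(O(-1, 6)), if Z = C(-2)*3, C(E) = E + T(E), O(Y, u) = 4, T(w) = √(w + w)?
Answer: -706/3 - 2*I ≈ -235.33 - 2.0*I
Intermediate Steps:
T(w) = √2*√w (T(w) = √(2*w) = √2*√w)
C(E) = E + √2*√E
Z = -6 + 6*I (Z = (-2 + √2*√(-2))*3 = (-2 + √2*(I*√2))*3 = (-2 + 2*I)*3 = -6 + 6*I ≈ -6.0 + 6.0*I)
F(V) = -4/3 - 2*I (F(V) = -3 + (-1 - (-6 + 6*I))/3 = -3 + (-1 + (6 - 6*I))/3 = -3 + (5 - 6*I)/3 = -3 + (5/3 - 2*I) = -4/3 - 2*I)
(19 - 10)*(-19 - 1*7) + F(O(-1, 6)) = (19 - 10)*(-19 - 1*7) + (-4/3 - 2*I) = 9*(-19 - 7) + (-4/3 - 2*I) = 9*(-26) + (-4/3 - 2*I) = -234 + (-4/3 - 2*I) = -706/3 - 2*I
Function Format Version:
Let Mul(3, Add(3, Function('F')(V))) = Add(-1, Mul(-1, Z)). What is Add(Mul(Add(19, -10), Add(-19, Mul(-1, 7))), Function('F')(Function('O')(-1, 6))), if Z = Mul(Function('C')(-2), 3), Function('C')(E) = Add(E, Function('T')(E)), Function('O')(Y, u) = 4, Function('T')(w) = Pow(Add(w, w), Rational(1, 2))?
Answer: Add(Rational(-706, 3), Mul(-2, I)) ≈ Add(-235.33, Mul(-2.0000, I))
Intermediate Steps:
Function('T')(w) = Mul(Pow(2, Rational(1, 2)), Pow(w, Rational(1, 2))) (Function('T')(w) = Pow(Mul(2, w), Rational(1, 2)) = Mul(Pow(2, Rational(1, 2)), Pow(w, Rational(1, 2))))
Function('C')(E) = Add(E, Mul(Pow(2, Rational(1, 2)), Pow(E, Rational(1, 2))))
Z = Add(-6, Mul(6, I)) (Z = Mul(Add(-2, Mul(Pow(2, Rational(1, 2)), Pow(-2, Rational(1, 2)))), 3) = Mul(Add(-2, Mul(Pow(2, Rational(1, 2)), Mul(I, Pow(2, Rational(1, 2))))), 3) = Mul(Add(-2, Mul(2, I)), 3) = Add(-6, Mul(6, I)) ≈ Add(-6.0000, Mul(6.0000, I)))
Function('F')(V) = Add(Rational(-4, 3), Mul(-2, I)) (Function('F')(V) = Add(-3, Mul(Rational(1, 3), Add(-1, Mul(-1, Add(-6, Mul(6, I)))))) = Add(-3, Mul(Rational(1, 3), Add(-1, Add(6, Mul(-6, I))))) = Add(-3, Mul(Rational(1, 3), Add(5, Mul(-6, I)))) = Add(-3, Add(Rational(5, 3), Mul(-2, I))) = Add(Rational(-4, 3), Mul(-2, I)))
Add(Mul(Add(19, -10), Add(-19, Mul(-1, 7))), Function('F')(Function('O')(-1, 6))) = Add(Mul(Add(19, -10), Add(-19, Mul(-1, 7))), Add(Rational(-4, 3), Mul(-2, I))) = Add(Mul(9, Add(-19, -7)), Add(Rational(-4, 3), Mul(-2, I))) = Add(Mul(9, -26), Add(Rational(-4, 3), Mul(-2, I))) = Add(-234, Add(Rational(-4, 3), Mul(-2, I))) = Add(Rational(-706, 3), Mul(-2, I))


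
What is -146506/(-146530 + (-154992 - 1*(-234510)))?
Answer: 73253/33506 ≈ 2.1863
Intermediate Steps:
-146506/(-146530 + (-154992 - 1*(-234510))) = -146506/(-146530 + (-154992 + 234510)) = -146506/(-146530 + 79518) = -146506/(-67012) = -146506*(-1/67012) = 73253/33506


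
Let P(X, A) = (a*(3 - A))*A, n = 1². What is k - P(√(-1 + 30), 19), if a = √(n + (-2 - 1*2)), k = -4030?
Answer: -4030 + 304*I*√3 ≈ -4030.0 + 526.54*I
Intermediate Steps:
n = 1
a = I*√3 (a = √(1 + (-2 - 1*2)) = √(1 + (-2 - 2)) = √(1 - 4) = √(-3) = I*√3 ≈ 1.732*I)
P(X, A) = I*A*√3*(3 - A) (P(X, A) = ((I*√3)*(3 - A))*A = (I*√3*(3 - A))*A = I*A*√3*(3 - A))
k - P(√(-1 + 30), 19) = -4030 - I*19*√3*(3 - 1*19) = -4030 - I*19*√3*(3 - 19) = -4030 - I*19*√3*(-16) = -4030 - (-304)*I*√3 = -4030 + 304*I*√3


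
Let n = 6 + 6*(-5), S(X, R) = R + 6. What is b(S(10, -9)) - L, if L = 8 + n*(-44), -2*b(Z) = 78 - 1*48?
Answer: -1079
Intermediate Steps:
S(X, R) = 6 + R
b(Z) = -15 (b(Z) = -(78 - 1*48)/2 = -(78 - 48)/2 = -½*30 = -15)
n = -24 (n = 6 - 30 = -24)
L = 1064 (L = 8 - 24*(-44) = 8 + 1056 = 1064)
b(S(10, -9)) - L = -15 - 1*1064 = -15 - 1064 = -1079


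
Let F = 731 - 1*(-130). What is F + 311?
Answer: 1172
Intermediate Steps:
F = 861 (F = 731 + 130 = 861)
F + 311 = 861 + 311 = 1172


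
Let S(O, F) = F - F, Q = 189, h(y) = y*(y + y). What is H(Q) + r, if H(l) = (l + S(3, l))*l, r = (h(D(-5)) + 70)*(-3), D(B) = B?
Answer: 35361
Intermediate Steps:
h(y) = 2*y**2 (h(y) = y*(2*y) = 2*y**2)
r = -360 (r = (2*(-5)**2 + 70)*(-3) = (2*25 + 70)*(-3) = (50 + 70)*(-3) = 120*(-3) = -360)
S(O, F) = 0
H(l) = l**2 (H(l) = (l + 0)*l = l*l = l**2)
H(Q) + r = 189**2 - 360 = 35721 - 360 = 35361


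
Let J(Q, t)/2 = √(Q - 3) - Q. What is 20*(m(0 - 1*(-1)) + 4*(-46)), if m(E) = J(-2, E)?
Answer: -3600 + 40*I*√5 ≈ -3600.0 + 89.443*I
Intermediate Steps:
J(Q, t) = -2*Q + 2*√(-3 + Q) (J(Q, t) = 2*(√(Q - 3) - Q) = 2*(√(-3 + Q) - Q) = -2*Q + 2*√(-3 + Q))
m(E) = 4 + 2*I*√5 (m(E) = -2*(-2) + 2*√(-3 - 2) = 4 + 2*√(-5) = 4 + 2*(I*√5) = 4 + 2*I*√5)
20*(m(0 - 1*(-1)) + 4*(-46)) = 20*((4 + 2*I*√5) + 4*(-46)) = 20*((4 + 2*I*√5) - 184) = 20*(-180 + 2*I*√5) = -3600 + 40*I*√5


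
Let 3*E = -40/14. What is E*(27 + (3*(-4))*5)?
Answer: 220/7 ≈ 31.429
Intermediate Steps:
E = -20/21 (E = (-40/14)/3 = (-40*1/14)/3 = (⅓)*(-20/7) = -20/21 ≈ -0.95238)
E*(27 + (3*(-4))*5) = -20*(27 + (3*(-4))*5)/21 = -20*(27 - 12*5)/21 = -20*(27 - 60)/21 = -20/21*(-33) = 220/7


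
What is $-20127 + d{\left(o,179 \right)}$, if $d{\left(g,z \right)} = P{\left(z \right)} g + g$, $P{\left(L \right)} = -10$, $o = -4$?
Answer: $-20091$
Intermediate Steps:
$d{\left(g,z \right)} = - 9 g$ ($d{\left(g,z \right)} = - 10 g + g = - 9 g$)
$-20127 + d{\left(o,179 \right)} = -20127 - -36 = -20127 + 36 = -20091$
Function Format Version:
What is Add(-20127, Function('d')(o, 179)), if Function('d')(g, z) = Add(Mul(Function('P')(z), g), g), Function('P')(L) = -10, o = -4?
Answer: -20091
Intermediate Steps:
Function('d')(g, z) = Mul(-9, g) (Function('d')(g, z) = Add(Mul(-10, g), g) = Mul(-9, g))
Add(-20127, Function('d')(o, 179)) = Add(-20127, Mul(-9, -4)) = Add(-20127, 36) = -20091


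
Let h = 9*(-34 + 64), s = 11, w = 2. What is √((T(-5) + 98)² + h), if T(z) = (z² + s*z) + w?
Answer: √5170 ≈ 71.903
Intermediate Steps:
T(z) = 2 + z² + 11*z (T(z) = (z² + 11*z) + 2 = 2 + z² + 11*z)
h = 270 (h = 9*30 = 270)
√((T(-5) + 98)² + h) = √(((2 + (-5)² + 11*(-5)) + 98)² + 270) = √(((2 + 25 - 55) + 98)² + 270) = √((-28 + 98)² + 270) = √(70² + 270) = √(4900 + 270) = √5170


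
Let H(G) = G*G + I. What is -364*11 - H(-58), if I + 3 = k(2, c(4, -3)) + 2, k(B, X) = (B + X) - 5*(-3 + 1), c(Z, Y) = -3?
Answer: -7376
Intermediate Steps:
k(B, X) = 10 + B + X (k(B, X) = (B + X) - 5*(-2) = (B + X) + 10 = 10 + B + X)
I = 8 (I = -3 + ((10 + 2 - 3) + 2) = -3 + (9 + 2) = -3 + 11 = 8)
H(G) = 8 + G**2 (H(G) = G*G + 8 = G**2 + 8 = 8 + G**2)
-364*11 - H(-58) = -364*11 - (8 + (-58)**2) = -4004 - (8 + 3364) = -4004 - 1*3372 = -4004 - 3372 = -7376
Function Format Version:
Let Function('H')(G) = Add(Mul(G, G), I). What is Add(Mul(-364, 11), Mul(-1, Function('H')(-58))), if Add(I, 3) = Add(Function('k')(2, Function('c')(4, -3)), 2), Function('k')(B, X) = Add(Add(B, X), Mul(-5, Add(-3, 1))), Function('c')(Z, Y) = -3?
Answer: -7376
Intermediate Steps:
Function('k')(B, X) = Add(10, B, X) (Function('k')(B, X) = Add(Add(B, X), Mul(-5, -2)) = Add(Add(B, X), 10) = Add(10, B, X))
I = 8 (I = Add(-3, Add(Add(10, 2, -3), 2)) = Add(-3, Add(9, 2)) = Add(-3, 11) = 8)
Function('H')(G) = Add(8, Pow(G, 2)) (Function('H')(G) = Add(Mul(G, G), 8) = Add(Pow(G, 2), 8) = Add(8, Pow(G, 2)))
Add(Mul(-364, 11), Mul(-1, Function('H')(-58))) = Add(Mul(-364, 11), Mul(-1, Add(8, Pow(-58, 2)))) = Add(-4004, Mul(-1, Add(8, 3364))) = Add(-4004, Mul(-1, 3372)) = Add(-4004, -3372) = -7376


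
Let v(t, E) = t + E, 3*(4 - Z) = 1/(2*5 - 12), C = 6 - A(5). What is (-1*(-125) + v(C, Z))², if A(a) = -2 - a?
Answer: 727609/36 ≈ 20211.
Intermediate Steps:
C = 13 (C = 6 - (-2 - 1*5) = 6 - (-2 - 5) = 6 - 1*(-7) = 6 + 7 = 13)
Z = 25/6 (Z = 4 - 1/(3*(2*5 - 12)) = 4 - 1/(3*(10 - 12)) = 4 - ⅓/(-2) = 4 - ⅓*(-½) = 4 + ⅙ = 25/6 ≈ 4.1667)
v(t, E) = E + t
(-1*(-125) + v(C, Z))² = (-1*(-125) + (25/6 + 13))² = (125 + 103/6)² = (853/6)² = 727609/36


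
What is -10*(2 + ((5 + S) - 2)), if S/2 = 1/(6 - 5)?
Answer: -70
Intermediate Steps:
S = 2 (S = 2/(6 - 5) = 2/1 = 2*1 = 2)
-10*(2 + ((5 + S) - 2)) = -10*(2 + ((5 + 2) - 2)) = -10*(2 + (7 - 2)) = -10*(2 + 5) = -10*7 = -70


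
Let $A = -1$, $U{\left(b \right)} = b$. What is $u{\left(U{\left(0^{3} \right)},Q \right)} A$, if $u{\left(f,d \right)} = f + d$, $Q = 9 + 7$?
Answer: $-16$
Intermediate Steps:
$Q = 16$
$u{\left(f,d \right)} = d + f$
$u{\left(U{\left(0^{3} \right)},Q \right)} A = \left(16 + 0^{3}\right) \left(-1\right) = \left(16 + 0\right) \left(-1\right) = 16 \left(-1\right) = -16$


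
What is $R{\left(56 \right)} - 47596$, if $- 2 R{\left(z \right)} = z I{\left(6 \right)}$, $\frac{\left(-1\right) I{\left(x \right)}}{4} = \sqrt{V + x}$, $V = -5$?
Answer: $-47484$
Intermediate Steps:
$I{\left(x \right)} = - 4 \sqrt{-5 + x}$
$R{\left(z \right)} = 2 z$ ($R{\left(z \right)} = - \frac{z \left(- 4 \sqrt{-5 + 6}\right)}{2} = - \frac{z \left(- 4 \sqrt{1}\right)}{2} = - \frac{z \left(\left(-4\right) 1\right)}{2} = - \frac{z \left(-4\right)}{2} = - \frac{\left(-4\right) z}{2} = 2 z$)
$R{\left(56 \right)} - 47596 = 2 \cdot 56 - 47596 = 112 - 47596 = -47484$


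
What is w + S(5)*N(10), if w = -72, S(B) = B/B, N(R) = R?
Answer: -62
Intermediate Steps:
S(B) = 1
w + S(5)*N(10) = -72 + 1*10 = -72 + 10 = -62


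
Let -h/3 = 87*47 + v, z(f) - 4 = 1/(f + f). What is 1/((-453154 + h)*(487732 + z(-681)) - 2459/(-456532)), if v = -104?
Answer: -310898292/70527402795682647835 ≈ -4.4082e-12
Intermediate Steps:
z(f) = 4 + 1/(2*f) (z(f) = 4 + 1/(f + f) = 4 + 1/(2*f))
h = -11955 (h = -3*(87*47 - 104) = -3*(4089 - 104) = -3*3985 = -11955)
1/((-453154 + h)*(487732 + z(-681)) - 2459/(-456532)) = 1/((-453154 - 11955)*(487732 + (4 + (1/2)/(-681))) - 2459/(-456532)) = 1/(-465109*(487732 + (4 + (1/2)*(-1/681))) - 2459*(-1/456532)) = 1/(-465109*(487732 + (4 - 1/1362)) + 2459/456532) = 1/(-465109*(487732 + 5447/1362) + 2459/456532) = 1/(-465109*664296431/1362 + 2459/456532) = 1/(-308970248725979/1362 + 2459/456532) = 1/(-70527402795682647835/310898292) = -310898292/70527402795682647835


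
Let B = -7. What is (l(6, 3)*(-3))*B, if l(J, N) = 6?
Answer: 126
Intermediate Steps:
(l(6, 3)*(-3))*B = (6*(-3))*(-7) = -18*(-7) = 126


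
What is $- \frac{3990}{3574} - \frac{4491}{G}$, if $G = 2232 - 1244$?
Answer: $- \frac{9996477}{1765556} \approx -5.6619$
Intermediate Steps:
$G = 988$
$- \frac{3990}{3574} - \frac{4491}{G} = - \frac{3990}{3574} - \frac{4491}{988} = \left(-3990\right) \frac{1}{3574} - \frac{4491}{988} = - \frac{1995}{1787} - \frac{4491}{988} = - \frac{9996477}{1765556}$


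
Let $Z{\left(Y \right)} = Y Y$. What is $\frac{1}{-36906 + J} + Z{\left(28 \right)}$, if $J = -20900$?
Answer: $\frac{45319903}{57806} \approx 784.0$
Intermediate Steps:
$Z{\left(Y \right)} = Y^{2}$
$\frac{1}{-36906 + J} + Z{\left(28 \right)} = \frac{1}{-36906 - 20900} + 28^{2} = \frac{1}{-57806} + 784 = - \frac{1}{57806} + 784 = \frac{45319903}{57806}$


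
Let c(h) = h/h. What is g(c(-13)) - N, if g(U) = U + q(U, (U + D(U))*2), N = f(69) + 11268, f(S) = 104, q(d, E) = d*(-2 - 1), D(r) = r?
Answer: -11374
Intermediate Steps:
c(h) = 1
q(d, E) = -3*d (q(d, E) = d*(-3) = -3*d)
N = 11372 (N = 104 + 11268 = 11372)
g(U) = -2*U (g(U) = U - 3*U = -2*U)
g(c(-13)) - N = -2*1 - 1*11372 = -2 - 11372 = -11374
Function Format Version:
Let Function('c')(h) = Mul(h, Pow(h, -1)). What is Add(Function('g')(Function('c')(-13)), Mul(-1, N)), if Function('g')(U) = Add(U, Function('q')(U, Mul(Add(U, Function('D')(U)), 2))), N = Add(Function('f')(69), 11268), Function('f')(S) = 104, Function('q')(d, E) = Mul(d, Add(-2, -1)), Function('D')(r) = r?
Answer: -11374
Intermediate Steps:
Function('c')(h) = 1
Function('q')(d, E) = Mul(-3, d) (Function('q')(d, E) = Mul(d, -3) = Mul(-3, d))
N = 11372 (N = Add(104, 11268) = 11372)
Function('g')(U) = Mul(-2, U) (Function('g')(U) = Add(U, Mul(-3, U)) = Mul(-2, U))
Add(Function('g')(Function('c')(-13)), Mul(-1, N)) = Add(Mul(-2, 1), Mul(-1, 11372)) = Add(-2, -11372) = -11374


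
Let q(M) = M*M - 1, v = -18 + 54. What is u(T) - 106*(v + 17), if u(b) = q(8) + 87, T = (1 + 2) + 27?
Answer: -5468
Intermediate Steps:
v = 36
q(M) = -1 + M² (q(M) = M² - 1 = -1 + M²)
T = 30 (T = 3 + 27 = 30)
u(b) = 150 (u(b) = (-1 + 8²) + 87 = (-1 + 64) + 87 = 63 + 87 = 150)
u(T) - 106*(v + 17) = 150 - 106*(36 + 17) = 150 - 106*53 = 150 - 5618 = -5468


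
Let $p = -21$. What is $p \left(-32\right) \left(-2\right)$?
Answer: $-1344$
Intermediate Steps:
$p \left(-32\right) \left(-2\right) = \left(-21\right) \left(-32\right) \left(-2\right) = 672 \left(-2\right) = -1344$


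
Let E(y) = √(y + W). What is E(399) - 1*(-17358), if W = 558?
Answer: 17358 + √957 ≈ 17389.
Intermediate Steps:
E(y) = √(558 + y) (E(y) = √(y + 558) = √(558 + y))
E(399) - 1*(-17358) = √(558 + 399) - 1*(-17358) = √957 + 17358 = 17358 + √957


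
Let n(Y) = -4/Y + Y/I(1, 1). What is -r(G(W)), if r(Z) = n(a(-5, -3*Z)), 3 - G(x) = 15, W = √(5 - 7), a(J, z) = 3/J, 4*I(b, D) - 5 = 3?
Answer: -191/30 ≈ -6.3667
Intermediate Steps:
I(b, D) = 2 (I(b, D) = 5/4 + (¼)*3 = 5/4 + ¾ = 2)
W = I*√2 (W = √(-2) = I*√2 ≈ 1.4142*I)
n(Y) = Y/2 - 4/Y (n(Y) = -4/Y + Y/2 = Y/2 - 4/Y)
G(x) = -12 (G(x) = 3 - 1*15 = 3 - 15 = -12)
r(Z) = 191/30 (r(Z) = (3/(-5))/2 - 4/(3/(-5)) = (3*(-⅕))/2 - 4/(3*(-⅕)) = (½)*(-⅗) - 4/(-⅗) = -3/10 - 4*(-5/3) = -3/10 + 20/3 = 191/30)
-r(G(W)) = -1*191/30 = -191/30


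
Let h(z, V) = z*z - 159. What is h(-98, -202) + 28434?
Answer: 37879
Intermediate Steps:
h(z, V) = -159 + z² (h(z, V) = z² - 159 = -159 + z²)
h(-98, -202) + 28434 = (-159 + (-98)²) + 28434 = (-159 + 9604) + 28434 = 9445 + 28434 = 37879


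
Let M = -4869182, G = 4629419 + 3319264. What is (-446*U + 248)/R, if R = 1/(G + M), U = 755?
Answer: -1036196655482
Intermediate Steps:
G = 7948683
R = 1/3079501 (R = 1/(7948683 - 4869182) = 1/3079501 ≈ 3.2473e-7)
(-446*U + 248)/R = (-446*755 + 248)/(1/3079501) = (-336730 + 248)*3079501 = -336482*3079501 = -1036196655482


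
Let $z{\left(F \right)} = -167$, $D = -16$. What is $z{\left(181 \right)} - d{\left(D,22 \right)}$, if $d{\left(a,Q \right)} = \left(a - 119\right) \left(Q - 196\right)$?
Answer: $-23657$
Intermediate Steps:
$d{\left(a,Q \right)} = \left(-196 + Q\right) \left(-119 + a\right)$ ($d{\left(a,Q \right)} = \left(-119 + a\right) \left(-196 + Q\right) = \left(-196 + Q\right) \left(-119 + a\right)$)
$z{\left(181 \right)} - d{\left(D,22 \right)} = -167 - \left(23324 - -3136 - 2618 + 22 \left(-16\right)\right) = -167 - \left(23324 + 3136 - 2618 - 352\right) = -167 - 23490 = -23657$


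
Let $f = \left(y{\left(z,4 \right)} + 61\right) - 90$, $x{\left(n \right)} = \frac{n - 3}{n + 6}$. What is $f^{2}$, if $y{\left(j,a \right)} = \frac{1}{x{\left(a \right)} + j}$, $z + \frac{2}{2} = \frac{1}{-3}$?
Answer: $\frac{1216609}{1369} \approx 888.68$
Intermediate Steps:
$z = - \frac{4}{3}$ ($z = -1 + \frac{1}{-3} = -1 - \frac{1}{3} = - \frac{4}{3} \approx -1.3333$)
$x{\left(n \right)} = \frac{-3 + n}{6 + n}$
$y{\left(j,a \right)} = \frac{1}{j + \frac{-3 + a}{6 + a}}$ ($y{\left(j,a \right)} = \frac{1}{\frac{-3 + a}{6 + a} + j} = \frac{1}{j + \frac{-3 + a}{6 + a}}$)
$f = - \frac{1103}{37}$ ($f = \left(\frac{6 + 4}{-3 + 4 - \frac{4 \left(6 + 4\right)}{3}} + 61\right) - 90 = \left(\frac{1}{-3 + 4 - \frac{40}{3}} \cdot 10 + 61\right) - 90 = \left(\frac{1}{- \frac{37}{3}} \cdot 10 + 61\right) - 90 = \left(\left(- \frac{3}{37}\right) 10 + 61\right) - 90 = \left(- \frac{30}{37} + 61\right) - 90 = \frac{2227}{37} - 90 = - \frac{1103}{37} \approx -29.811$)
$f^{2} = \left(- \frac{1103}{37}\right)^{2} = \frac{1216609}{1369}$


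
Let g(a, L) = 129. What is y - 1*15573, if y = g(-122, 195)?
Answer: -15444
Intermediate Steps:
y = 129
y - 1*15573 = 129 - 1*15573 = 129 - 15573 = -15444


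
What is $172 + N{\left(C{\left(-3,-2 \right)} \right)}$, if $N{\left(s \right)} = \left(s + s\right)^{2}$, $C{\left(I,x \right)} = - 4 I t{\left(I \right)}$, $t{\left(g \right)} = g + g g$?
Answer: $20908$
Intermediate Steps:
$t{\left(g \right)} = g + g^{2}$
$C{\left(I,x \right)} = - 4 I^{2} \left(1 + I\right)$ ($C{\left(I,x \right)} = - 4 I I \left(1 + I\right) = - 4 I^{2} \left(1 + I\right)$)
$N{\left(s \right)} = 4 s^{2}$ ($N{\left(s \right)} = \left(2 s\right)^{2} = 4 s^{2}$)
$172 + N{\left(C{\left(-3,-2 \right)} \right)} = 172 + 4 \left(4 \left(-3\right)^{2} \left(-1 - -3\right)\right)^{2} = 172 + 4 \left(4 \cdot 9 \left(-1 + 3\right)\right)^{2} = 172 + 4 \left(4 \cdot 9 \cdot 2\right)^{2} = 172 + 4 \cdot 72^{2} = 172 + 4 \cdot 5184 = 172 + 20736 = 20908$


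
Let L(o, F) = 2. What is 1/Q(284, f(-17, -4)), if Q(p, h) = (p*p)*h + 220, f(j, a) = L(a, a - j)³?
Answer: 1/645468 ≈ 1.5493e-6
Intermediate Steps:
f(j, a) = 8 (f(j, a) = 2³ = 8)
Q(p, h) = 220 + h*p² (Q(p, h) = p²*h + 220 = h*p² + 220 = 220 + h*p²)
1/Q(284, f(-17, -4)) = 1/(220 + 8*284²) = 1/(220 + 8*80656) = 1/(220 + 645248) = 1/645468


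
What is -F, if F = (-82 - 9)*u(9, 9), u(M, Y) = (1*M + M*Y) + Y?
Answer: 9009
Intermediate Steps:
u(M, Y) = M + Y + M*Y (u(M, Y) = (M + M*Y) + Y = M + Y + M*Y)
F = -9009 (F = (-82 - 9)*(9 + 9 + 9*9) = -91*(9 + 9 + 81) = -91*99 = -9009)
-F = -1*(-9009) = 9009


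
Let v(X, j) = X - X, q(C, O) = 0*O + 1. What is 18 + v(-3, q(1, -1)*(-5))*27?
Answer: 18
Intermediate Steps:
q(C, O) = 1 (q(C, O) = 0 + 1 = 1)
v(X, j) = 0
18 + v(-3, q(1, -1)*(-5))*27 = 18 + 0*27 = 18 + 0 = 18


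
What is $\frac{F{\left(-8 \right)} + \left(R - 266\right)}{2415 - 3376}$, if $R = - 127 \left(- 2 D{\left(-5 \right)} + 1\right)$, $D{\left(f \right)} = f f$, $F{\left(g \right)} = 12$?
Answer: $- \frac{5969}{961} \approx -6.2112$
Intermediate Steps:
$D{\left(f \right)} = f^{2}$
$R = 6223$ ($R = - 127 \left(- 2 \left(-5\right)^{2} + 1\right) = - 127 \left(\left(-2\right) 25 + 1\right) = - 127 \left(-50 + 1\right) = \left(-127\right) \left(-49\right) = 6223$)
$\frac{F{\left(-8 \right)} + \left(R - 266\right)}{2415 - 3376} = \frac{12 + \left(6223 - 266\right)}{2415 - 3376} = \frac{12 + 5957}{-961} = 5969 \left(- \frac{1}{961}\right) = - \frac{5969}{961}$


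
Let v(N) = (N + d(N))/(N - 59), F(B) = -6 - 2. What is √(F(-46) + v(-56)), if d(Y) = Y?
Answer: 2*I*√23230/115 ≈ 2.6507*I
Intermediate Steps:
F(B) = -8
v(N) = 2*N/(-59 + N) (v(N) = (N + N)/(N - 59) = (2*N)/(-59 + N) = 2*N/(-59 + N))
√(F(-46) + v(-56)) = √(-8 + 2*(-56)/(-59 - 56)) = √(-8 + 2*(-56)/(-115)) = √(-8 + 2*(-56)*(-1/115)) = √(-8 + 112/115) = √(-808/115) = 2*I*√23230/115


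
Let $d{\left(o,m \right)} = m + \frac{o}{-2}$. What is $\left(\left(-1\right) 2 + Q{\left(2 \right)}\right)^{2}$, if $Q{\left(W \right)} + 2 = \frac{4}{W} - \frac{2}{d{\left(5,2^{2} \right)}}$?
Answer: $\frac{100}{9} \approx 11.111$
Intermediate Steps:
$d{\left(o,m \right)} = m - \frac{o}{2}$ ($d{\left(o,m \right)} = m + o \left(- \frac{1}{2}\right) = m - \frac{o}{2}$)
$Q{\left(W \right)} = - \frac{10}{3} + \frac{4}{W}$ ($Q{\left(W \right)} = -2 - \left(- \frac{4}{W} + \frac{2}{2^{2} - \frac{5}{2}}\right) = -2 - \left(- \frac{4}{W} + \frac{2}{4 - \frac{5}{2}}\right) = -2 + \left(\frac{4}{W} - \frac{2}{\frac{3}{2}}\right) = -2 + \left(\frac{4}{W} - \frac{4}{3}\right) = -2 - \left(\frac{4}{3} - \frac{4}{W}\right) = - \frac{10}{3} + \frac{4}{W}$)
$\left(\left(-1\right) 2 + Q{\left(2 \right)}\right)^{2} = \left(\left(-1\right) 2 - \left(\frac{10}{3} - \frac{4}{2}\right)\right)^{2} = \left(-2 + \left(- \frac{10}{3} + 4 \cdot \frac{1}{2}\right)\right)^{2} = \left(-2 + \left(- \frac{10}{3} + 2\right)\right)^{2} = \left(-2 - \frac{4}{3}\right)^{2} = \left(- \frac{10}{3}\right)^{2} = \frac{100}{9}$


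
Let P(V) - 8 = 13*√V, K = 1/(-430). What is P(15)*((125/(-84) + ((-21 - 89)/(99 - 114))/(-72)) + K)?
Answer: -517616/40635 - 841126*√15/40635 ≈ -92.907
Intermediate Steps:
K = -1/430 ≈ -0.0023256
P(V) = 8 + 13*√V
P(15)*((125/(-84) + ((-21 - 89)/(99 - 114))/(-72)) + K) = (8 + 13*√15)*((125/(-84) + ((-21 - 89)/(99 - 114))/(-72)) - 1/430) = (8 + 13*√15)*((125*(-1/84) - 110/(-15)*(-1/72)) - 1/430) = (8 + 13*√15)*((-125/84 - 110*(-1/15)*(-1/72)) - 1/430) = (8 + 13*√15)*((-125/84 + (22/3)*(-1/72)) - 1/430) = (8 + 13*√15)*((-125/84 - 11/108) - 1/430) = (8 + 13*√15)*(-601/378 - 1/430) = (8 + 13*√15)*(-64702/40635) = -517616/40635 - 841126*√15/40635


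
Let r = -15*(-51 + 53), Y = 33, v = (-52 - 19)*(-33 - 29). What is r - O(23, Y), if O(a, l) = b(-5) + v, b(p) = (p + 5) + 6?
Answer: -4438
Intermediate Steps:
v = 4402 (v = -71*(-62) = 4402)
b(p) = 11 + p (b(p) = (5 + p) + 6 = 11 + p)
r = -30 (r = -15*2 = -30)
O(a, l) = 4408 (O(a, l) = (11 - 5) + 4402 = 6 + 4402 = 4408)
r - O(23, Y) = -30 - 1*4408 = -30 - 4408 = -4438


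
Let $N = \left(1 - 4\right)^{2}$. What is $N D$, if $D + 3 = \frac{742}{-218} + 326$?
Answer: $\frac{313524}{109} \approx 2876.4$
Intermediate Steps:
$N = 9$ ($N = \left(-3\right)^{2} = 9$)
$D = \frac{34836}{109}$ ($D = -3 + \left(\frac{742}{-218} + 326\right) = -3 + \left(742 \left(- \frac{1}{218}\right) + 326\right) = -3 + \left(- \frac{371}{109} + 326\right) = -3 + \frac{35163}{109} = \frac{34836}{109} \approx 319.6$)
$N D = 9 \cdot \frac{34836}{109} = \frac{313524}{109}$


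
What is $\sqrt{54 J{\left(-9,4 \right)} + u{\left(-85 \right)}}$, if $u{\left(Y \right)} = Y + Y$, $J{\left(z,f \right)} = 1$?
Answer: $2 i \sqrt{29} \approx 10.77 i$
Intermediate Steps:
$u{\left(Y \right)} = 2 Y$
$\sqrt{54 J{\left(-9,4 \right)} + u{\left(-85 \right)}} = \sqrt{54 \cdot 1 + 2 \left(-85\right)} = \sqrt{54 - 170} = \sqrt{-116} = 2 i \sqrt{29}$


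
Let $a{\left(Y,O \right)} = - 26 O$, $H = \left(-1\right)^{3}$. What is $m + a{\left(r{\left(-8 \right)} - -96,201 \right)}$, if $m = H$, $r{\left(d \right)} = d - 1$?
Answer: $-5227$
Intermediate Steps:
$H = -1$
$r{\left(d \right)} = -1 + d$ ($r{\left(d \right)} = d - 1 = -1 + d$)
$m = -1$
$m + a{\left(r{\left(-8 \right)} - -96,201 \right)} = -1 - 5226 = -5227$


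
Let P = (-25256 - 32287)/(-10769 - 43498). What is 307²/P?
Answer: 1704870161/19181 ≈ 88883.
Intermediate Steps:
P = 19181/18089 (P = -57543/(-54267) = -57543*(-1/54267) = 19181/18089 ≈ 1.0604)
307²/P = 307²/(19181/18089) = 94249*(18089/19181) = 1704870161/19181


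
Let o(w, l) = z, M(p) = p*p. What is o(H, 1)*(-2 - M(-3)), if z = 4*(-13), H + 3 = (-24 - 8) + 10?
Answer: 572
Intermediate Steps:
M(p) = p²
H = -25 (H = -3 + ((-24 - 8) + 10) = -3 + (-32 + 10) = -3 - 22 = -25)
z = -52
o(w, l) = -52
o(H, 1)*(-2 - M(-3)) = -52*(-2 - 1*(-3)²) = -52*(-2 - 1*9) = -52*(-2 - 9) = -52*(-11) = 572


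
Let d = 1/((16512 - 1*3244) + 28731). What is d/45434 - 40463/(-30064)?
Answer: 38605395599061/28683800332112 ≈ 1.3459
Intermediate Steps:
d = 1/41999 (d = 1/((16512 - 3244) + 28731) = 1/(13268 + 28731) = 1/41999 ≈ 2.3810e-5)
d/45434 - 40463/(-30064) = (1/41999)/45434 - 40463/(-30064) = (1/41999)*(1/45434) - 40463*(-1/30064) = 1/1908182566 + 40463/30064 = 38605395599061/28683800332112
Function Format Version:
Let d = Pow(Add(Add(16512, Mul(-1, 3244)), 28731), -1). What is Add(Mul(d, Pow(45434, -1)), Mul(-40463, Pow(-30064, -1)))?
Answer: Rational(38605395599061, 28683800332112) ≈ 1.3459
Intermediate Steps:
d = Rational(1, 41999) (d = Pow(Add(Add(16512, -3244), 28731), -1) = Pow(Add(13268, 28731), -1) = Pow(41999, -1) = Rational(1, 41999) ≈ 2.3810e-5)
Add(Mul(d, Pow(45434, -1)), Mul(-40463, Pow(-30064, -1))) = Add(Mul(Rational(1, 41999), Pow(45434, -1)), Mul(-40463, Pow(-30064, -1))) = Add(Mul(Rational(1, 41999), Rational(1, 45434)), Mul(-40463, Rational(-1, 30064))) = Add(Rational(1, 1908182566), Rational(40463, 30064)) = Rational(38605395599061, 28683800332112)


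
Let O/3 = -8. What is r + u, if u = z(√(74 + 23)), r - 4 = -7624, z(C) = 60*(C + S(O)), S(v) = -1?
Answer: -7680 + 60*√97 ≈ -7089.1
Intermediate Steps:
O = -24 (O = 3*(-8) = -24)
z(C) = -60 + 60*C (z(C) = 60*(C - 1) = 60*(-1 + C) = -60 + 60*C)
r = -7620 (r = 4 - 7624 = -7620)
u = -60 + 60*√97 (u = -60 + 60*√(74 + 23) = -60 + 60*√97 ≈ 530.93)
r + u = -7620 + (-60 + 60*√97) = -7680 + 60*√97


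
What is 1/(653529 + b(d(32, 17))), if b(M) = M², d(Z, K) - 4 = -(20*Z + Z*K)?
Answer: 1/2045929 ≈ 4.8878e-7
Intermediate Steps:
d(Z, K) = 4 - 20*Z - K*Z (d(Z, K) = 4 - (20*Z + Z*K) = 4 - (20*Z + K*Z) = 4 + (-20*Z - K*Z) = 4 - 20*Z - K*Z)
1/(653529 + b(d(32, 17))) = 1/(653529 + (4 - 20*32 - 1*17*32)²) = 1/(653529 + (4 - 640 - 544)²) = 1/(653529 + (-1180)²) = 1/(653529 + 1392400) = 1/2045929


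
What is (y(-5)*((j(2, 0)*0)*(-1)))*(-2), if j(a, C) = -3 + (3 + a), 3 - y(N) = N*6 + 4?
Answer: 0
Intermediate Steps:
y(N) = -1 - 6*N (y(N) = 3 - (N*6 + 4) = 3 - (6*N + 4) = 3 - (4 + 6*N) = 3 + (-4 - 6*N) = -1 - 6*N)
j(a, C) = a
(y(-5)*((j(2, 0)*0)*(-1)))*(-2) = ((-1 - 6*(-5))*((2*0)*(-1)))*(-2) = ((-1 + 30)*(0*(-1)))*(-2) = (29*0)*(-2) = 0*(-2) = 0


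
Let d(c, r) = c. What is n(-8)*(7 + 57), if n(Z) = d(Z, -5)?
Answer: -512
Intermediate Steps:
n(Z) = Z
n(-8)*(7 + 57) = -8*(7 + 57) = -8*64 = -512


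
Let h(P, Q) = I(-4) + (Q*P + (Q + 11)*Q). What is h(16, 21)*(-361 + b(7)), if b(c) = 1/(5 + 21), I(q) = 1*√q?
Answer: -4730040/13 - 9385*I/13 ≈ -3.6385e+5 - 721.92*I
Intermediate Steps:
I(q) = √q
b(c) = 1/26
h(P, Q) = 2*I + P*Q + Q*(11 + Q) (h(P, Q) = √(-4) + (Q*P + (Q + 11)*Q) = 2*I + (P*Q + (11 + Q)*Q) = 2*I + (P*Q + Q*(11 + Q)) = 2*I + P*Q + Q*(11 + Q))
h(16, 21)*(-361 + b(7)) = (21² + 2*I + 11*21 + 16*21)*(-361 + 1/26) = (441 + 2*I + 231 + 336)*(-9385/26) = (1008 + 2*I)*(-9385/26) = -4730040/13 - 9385*I/13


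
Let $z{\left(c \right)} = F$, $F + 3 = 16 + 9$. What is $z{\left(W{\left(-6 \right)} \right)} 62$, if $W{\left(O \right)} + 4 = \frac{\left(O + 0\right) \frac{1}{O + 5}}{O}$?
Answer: $1364$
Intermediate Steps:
$W{\left(O \right)} = -4 + \frac{1}{5 + O}$ ($W{\left(O \right)} = -4 + \frac{\left(O + 0\right) \frac{1}{O + 5}}{O} = -4 + \frac{O \frac{1}{5 + O}}{O} = -4 + \frac{1}{5 + O}$)
$F = 22$ ($F = -3 + \left(16 + 9\right) = -3 + 25 = 22$)
$z{\left(c \right)} = 22$
$z{\left(W{\left(-6 \right)} \right)} 62 = 22 \cdot 62 = 1364$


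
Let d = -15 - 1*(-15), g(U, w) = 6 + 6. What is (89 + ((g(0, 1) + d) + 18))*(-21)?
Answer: -2499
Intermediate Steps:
g(U, w) = 12
d = 0 (d = -15 + 15 = 0)
(89 + ((g(0, 1) + d) + 18))*(-21) = (89 + ((12 + 0) + 18))*(-21) = (89 + (12 + 18))*(-21) = (89 + 30)*(-21) = 119*(-21) = -2499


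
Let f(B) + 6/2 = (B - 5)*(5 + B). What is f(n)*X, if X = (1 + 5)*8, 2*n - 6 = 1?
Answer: -756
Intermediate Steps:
n = 7/2 (n = 3 + (½)*1 = 3 + ½ = 7/2 ≈ 3.5000)
f(B) = -3 + (-5 + B)*(5 + B) (f(B) = -3 + (B - 5)*(5 + B) = -3 + (-5 + B)*(5 + B))
X = 48 (X = 6*8 = 48)
f(n)*X = (-28 + (7/2)²)*48 = (-28 + 49/4)*48 = -63/4*48 = -756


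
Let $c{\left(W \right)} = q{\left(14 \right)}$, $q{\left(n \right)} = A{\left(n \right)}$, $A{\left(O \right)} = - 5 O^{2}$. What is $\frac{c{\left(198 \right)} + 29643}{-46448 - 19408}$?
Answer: $- \frac{28663}{65856} \approx -0.43524$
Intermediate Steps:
$q{\left(n \right)} = - 5 n^{2}$
$c{\left(W \right)} = -980$ ($c{\left(W \right)} = - 5 \cdot 14^{2} = \left(-5\right) 196 = -980$)
$\frac{c{\left(198 \right)} + 29643}{-46448 - 19408} = \frac{-980 + 29643}{-46448 - 19408} = \frac{28663}{-65856} = 28663 \left(- \frac{1}{65856}\right) = - \frac{28663}{65856}$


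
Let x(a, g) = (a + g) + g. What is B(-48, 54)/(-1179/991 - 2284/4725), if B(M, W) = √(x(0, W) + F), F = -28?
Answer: -18729900*√5/7834219 ≈ -5.3459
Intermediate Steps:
x(a, g) = a + 2*g
B(M, W) = √(-28 + 2*W) (B(M, W) = √((0 + 2*W) - 28) = √(2*W - 28) = √(-28 + 2*W))
B(-48, 54)/(-1179/991 - 2284/4725) = √(-28 + 2*54)/(-1179/991 - 2284/4725) = √(-28 + 108)/(-1179*1/991 - 2284*1/4725) = √80/(-1179/991 - 2284/4725) = (4*√5)/(-7834219/4682475) = (4*√5)*(-4682475/7834219) = -18729900*√5/7834219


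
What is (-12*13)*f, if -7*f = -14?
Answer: -312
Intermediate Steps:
f = 2 (f = -⅐*(-14) = 2)
(-12*13)*f = -12*13*2 = -156*2 = -312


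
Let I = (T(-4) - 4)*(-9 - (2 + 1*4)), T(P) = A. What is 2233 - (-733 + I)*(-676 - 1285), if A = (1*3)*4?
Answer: -1670500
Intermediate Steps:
A = 12 (A = 3*4 = 12)
T(P) = 12
I = -120 (I = (12 - 4)*(-9 - (2 + 1*4)) = 8*(-9 - (2 + 4)) = 8*(-9 - 1*6) = 8*(-9 - 6) = 8*(-15) = -120)
2233 - (-733 + I)*(-676 - 1285) = 2233 - (-733 - 120)*(-676 - 1285) = 2233 - (-853)*(-1961) = 2233 - 1*1672733 = 2233 - 1672733 = -1670500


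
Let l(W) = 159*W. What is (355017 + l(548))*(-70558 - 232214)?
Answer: -133870337028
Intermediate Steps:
(355017 + l(548))*(-70558 - 232214) = (355017 + 159*548)*(-70558 - 232214) = (355017 + 87132)*(-302772) = 442149*(-302772) = -133870337028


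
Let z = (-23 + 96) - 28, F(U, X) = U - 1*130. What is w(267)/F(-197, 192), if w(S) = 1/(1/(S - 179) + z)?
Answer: -88/1295247 ≈ -6.7941e-5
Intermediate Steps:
F(U, X) = -130 + U (F(U, X) = U - 130 = -130 + U)
z = 45 (z = 73 - 28 = 45)
w(S) = 1/(45 + 1/(-179 + S)) (w(S) = 1/(1/(S - 179) + 45) = 1/(1/(-179 + S) + 45) = 1/(45 + 1/(-179 + S)))
w(267)/F(-197, 192) = ((-179 + 267)/(-8054 + 45*267))/(-130 - 197) = (88/(-8054 + 12015))/(-327) = (88/3961)*(-1/327) = -88/1295247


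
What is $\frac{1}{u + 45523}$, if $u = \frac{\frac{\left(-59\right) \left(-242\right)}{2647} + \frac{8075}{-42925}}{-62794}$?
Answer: $\frac{16787787518}{764230449790129} \approx 2.1967 \cdot 10^{-5}$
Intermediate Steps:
$u = - \frac{1391785}{16787787518}$ ($u = \left(14278 \cdot \frac{1}{2647} + 8075 \left(- \frac{1}{42925}\right)\right) \left(- \frac{1}{62794}\right) = \left(\frac{14278}{2647} - \frac{19}{101}\right) \left(- \frac{1}{62794}\right) = \frac{1391785}{267347} \left(- \frac{1}{62794}\right) = - \frac{1391785}{16787787518} \approx -8.2905 \cdot 10^{-5}$)
$\frac{1}{u + 45523} = \frac{1}{- \frac{1391785}{16787787518} + 45523} = \frac{1}{\frac{764230449790129}{16787787518}} = \frac{16787787518}{764230449790129}$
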